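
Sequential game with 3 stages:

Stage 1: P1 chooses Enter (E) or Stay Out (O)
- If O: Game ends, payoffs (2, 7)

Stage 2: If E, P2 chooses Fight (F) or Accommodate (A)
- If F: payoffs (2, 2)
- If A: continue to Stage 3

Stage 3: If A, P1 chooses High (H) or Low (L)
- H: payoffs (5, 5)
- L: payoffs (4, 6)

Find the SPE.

SPE: (E, A, H); Outcome (5, 5)

Work:
Stage 3: P1 chooses H (5 vs 4)
Stage 2: P2: F->2, A->5 (anticipating H). Choose A
Stage 1: P1: O->2, E->5 (anticipating A, H). Choose E
SPE path: E -> A -> H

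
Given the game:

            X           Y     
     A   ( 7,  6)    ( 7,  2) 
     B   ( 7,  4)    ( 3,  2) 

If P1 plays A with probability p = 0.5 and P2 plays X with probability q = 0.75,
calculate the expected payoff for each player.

E[P1] = 6.5, E[P2] = 4.25

Work:
E[P1] = p·q·π₁(A,X) + p·(1-q)·π₁(A,Y) + (1-p)·q·π₁(B,X) + (1-p)·(1-q)·π₁(B,Y)
= 0.5·0.75·7 + 0.5·0.25·7 + 0.5·0.75·7 + 0.5·0.25·3
= 6.5

E[P2] = 4.25 (similar calculation)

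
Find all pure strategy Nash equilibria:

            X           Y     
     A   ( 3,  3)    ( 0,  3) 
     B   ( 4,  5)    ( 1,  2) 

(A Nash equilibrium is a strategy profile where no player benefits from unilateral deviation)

Nash equilibrium: (B, X)

Work:
Best responses:
  P1 vs X: payoffs [3, 4] → best response B (payoff 4)
  P1 vs Y: payoffs [0, 1] → best response B (payoff 1)
  P2 vs A: payoffs [3, 3] → best response X/Y (payoff 3)
  P2 vs B: payoffs [5, 2] → best response X (payoff 5)
Mutual best responses: (B,X) → Nash equilibria.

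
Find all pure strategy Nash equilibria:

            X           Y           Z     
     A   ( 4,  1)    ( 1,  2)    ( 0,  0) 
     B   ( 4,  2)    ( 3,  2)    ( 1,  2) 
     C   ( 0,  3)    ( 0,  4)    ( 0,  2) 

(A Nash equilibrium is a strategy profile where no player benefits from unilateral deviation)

Nash equilibrium: (B, X), (B, Y), (B, Z)

Work:
Best responses:
  P1 vs X: payoffs [4, 4, 0] → best response A/B (payoff 4)
  P1 vs Y: payoffs [1, 3, 0] → best response B (payoff 3)
  P1 vs Z: payoffs [0, 1, 0] → best response B (payoff 1)
  P2 vs A: payoffs [1, 2, 0] → best response Y (payoff 2)
  P2 vs B: payoffs [2, 2, 2] → best response X/Y/Z (payoff 2)
  P2 vs C: payoffs [3, 4, 2] → best response Y (payoff 4)
Mutual best responses: (B,X), (B,Y), (B,Z) → Nash equilibria.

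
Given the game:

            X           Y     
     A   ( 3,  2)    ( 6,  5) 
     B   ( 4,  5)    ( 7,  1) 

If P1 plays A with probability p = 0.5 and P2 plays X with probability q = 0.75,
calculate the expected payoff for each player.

E[P1] = 4.25, E[P2] = 3.375

Work:
E[P1] = p·q·π₁(A,X) + p·(1-q)·π₁(A,Y) + (1-p)·q·π₁(B,X) + (1-p)·(1-q)·π₁(B,Y)
= 0.5·0.75·3 + 0.5·0.25·6 + 0.5·0.75·4 + 0.5·0.25·7
= 4.25

E[P2] = 3.375 (similar calculation)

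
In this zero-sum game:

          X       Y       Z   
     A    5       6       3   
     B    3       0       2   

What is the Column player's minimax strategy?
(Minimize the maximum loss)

Column should play Z, value = 3

Work:
Column player minimizes Row's maximum payoff:
Column X: max payoff to Row = 5
Column Y: max payoff to Row = 6
Column Z: max payoff to Row = 3
Minimum is 3, achieved by column Z.
Minimax strategy: Z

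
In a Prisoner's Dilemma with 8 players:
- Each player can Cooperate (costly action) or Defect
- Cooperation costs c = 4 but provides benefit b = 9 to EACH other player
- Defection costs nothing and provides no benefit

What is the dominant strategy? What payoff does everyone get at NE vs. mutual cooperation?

Dominant: Defect; NE payoff = 0; Coop payoff = 59

Work:
Defect dominates (saves cost c = 4, benefit to others is external)
NE: All defect → everyone gets 0
If all cooperate: each receives (7)×9 - 4 = 59
Social dilemma: 59 > 0 but NE gives 0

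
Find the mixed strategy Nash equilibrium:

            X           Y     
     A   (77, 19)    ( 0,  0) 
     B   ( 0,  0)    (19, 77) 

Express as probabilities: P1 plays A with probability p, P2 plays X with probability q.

p = 0.8021, q = 0.1979

Work:
Find probabilities that make opponent indifferent:
P2 chooses q to make P1 indifferent between A and B
P1 chooses p to make P2 indifferent between X and Y
Mixed NE: P1 plays (A: 0.8021, B: 0.1979), P2 plays (X: 0.1979, Y: 0.8021)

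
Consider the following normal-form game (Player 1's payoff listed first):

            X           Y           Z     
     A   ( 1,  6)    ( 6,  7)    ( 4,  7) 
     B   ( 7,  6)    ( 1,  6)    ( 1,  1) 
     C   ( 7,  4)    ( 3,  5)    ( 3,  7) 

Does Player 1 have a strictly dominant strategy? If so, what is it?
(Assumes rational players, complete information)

No strictly dominant strategy exists for Player 1

Work:
A strategy strictly dominates another if it gives a strictly higher payoff against every opponent action. Compare each pair of P1's strategies column-by-column:
  A vs B: [1 vs 7, 6 vs 1, 4 vs 1] → A does not strictly dominate B (column X: 1 ≤ 7)
  A vs C: [1 vs 7, 6 vs 3, 4 vs 3] → A does not strictly dominate C (column X: 1 ≤ 7)
  B vs A: [7 vs 1, 1 vs 6, 1 vs 4] → B does not strictly dominate A (column Y: 1 ≤ 6)
  B vs C: [7 vs 7, 1 vs 3, 1 vs 3] → B does not strictly dominate C (column X: 7 ≤ 7)
  C vs A: [7 vs 1, 3 vs 6, 3 vs 4] → C does not strictly dominate A (column Y: 3 ≤ 6)
  C vs B: [7 vs 7, 3 vs 1, 3 vs 1] → C does not strictly dominate B (column X: 7 ≤ 7)
No single strategy strictly dominates all others → no strictly dominant strategy.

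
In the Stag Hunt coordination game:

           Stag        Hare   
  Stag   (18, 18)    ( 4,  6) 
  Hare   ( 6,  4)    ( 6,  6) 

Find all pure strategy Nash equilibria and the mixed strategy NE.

Pure NE: (Stag, Stag) and (Hare, Hare); Mixed NE: p = 0.1429, q = 0.1429

Work:
Check pure NE:
(Stag, Stag): (18, 18) - no unilateral deviation beneficial
(Hare, Hare): (6, 6) - no unilateral deviation beneficial
Mixed NE: P1 plays Stag with p = 0.1429, P2 plays Stag with q = 0.1429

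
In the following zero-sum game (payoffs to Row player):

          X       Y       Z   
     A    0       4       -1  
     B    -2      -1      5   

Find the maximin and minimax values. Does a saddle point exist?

Maximin = -1, Minimax = 0, Saddle: False

Work:
Row minimums: [-1, -2] → maximin = -1
Column maximums: [0, 4, 5] → minimax = 0
No saddle point (maximin ≠ minimax). Mixed strategy needed.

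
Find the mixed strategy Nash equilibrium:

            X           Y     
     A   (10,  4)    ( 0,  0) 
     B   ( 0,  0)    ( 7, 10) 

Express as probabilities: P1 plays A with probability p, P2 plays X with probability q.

p = 0.7143, q = 0.4118

Work:
Find probabilities that make opponent indifferent:
P2 chooses q to make P1 indifferent between A and B
P1 chooses p to make P2 indifferent between X and Y
Mixed NE: P1 plays (A: 0.7143, B: 0.2857), P2 plays (X: 0.4118, Y: 0.5882)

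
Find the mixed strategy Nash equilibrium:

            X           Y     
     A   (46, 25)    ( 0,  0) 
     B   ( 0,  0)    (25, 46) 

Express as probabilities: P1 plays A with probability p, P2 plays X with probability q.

p = 0.6479, q = 0.3521

Work:
Find probabilities that make opponent indifferent:
P2 chooses q to make P1 indifferent between A and B
P1 chooses p to make P2 indifferent between X and Y
Mixed NE: P1 plays (A: 0.6479, B: 0.3521), P2 plays (X: 0.3521, Y: 0.6479)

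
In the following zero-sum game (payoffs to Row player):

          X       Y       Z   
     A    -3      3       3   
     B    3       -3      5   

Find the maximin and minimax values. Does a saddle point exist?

Maximin = -3, Minimax = 3, Saddle: False

Work:
Row minimums: [-3, -3] → maximin = -3
Column maximums: [3, 3, 5] → minimax = 3
No saddle point (maximin ≠ minimax). Mixed strategy needed.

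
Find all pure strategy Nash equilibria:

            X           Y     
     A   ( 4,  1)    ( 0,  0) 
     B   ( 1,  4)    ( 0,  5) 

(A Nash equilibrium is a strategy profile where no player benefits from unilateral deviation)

Nash equilibrium: (A, X), (B, Y)

Work:
Best responses:
  P1 vs X: payoffs [4, 1] → best response A (payoff 4)
  P1 vs Y: payoffs [0, 0] → best response A/B (payoff 0)
  P2 vs A: payoffs [1, 0] → best response X (payoff 1)
  P2 vs B: payoffs [4, 5] → best response Y (payoff 5)
Mutual best responses: (A,X), (B,Y) → Nash equilibria.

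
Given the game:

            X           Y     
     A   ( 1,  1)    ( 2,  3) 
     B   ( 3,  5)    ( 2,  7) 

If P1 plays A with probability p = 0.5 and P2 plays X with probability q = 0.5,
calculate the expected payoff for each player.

E[P1] = 2.0, E[P2] = 4.0

Work:
E[P1] = p·q·π₁(A,X) + p·(1-q)·π₁(A,Y) + (1-p)·q·π₁(B,X) + (1-p)·(1-q)·π₁(B,Y)
= 0.5·0.5·1 + 0.5·0.5·2 + 0.5·0.5·3 + 0.5·0.5·2
= 2.0

E[P2] = 4.0 (similar calculation)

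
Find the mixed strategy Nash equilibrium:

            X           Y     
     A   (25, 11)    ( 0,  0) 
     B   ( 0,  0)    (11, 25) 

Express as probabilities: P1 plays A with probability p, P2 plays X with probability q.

p = 0.6944, q = 0.3056

Work:
Find probabilities that make opponent indifferent:
P2 chooses q to make P1 indifferent between A and B
P1 chooses p to make P2 indifferent between X and Y
Mixed NE: P1 plays (A: 0.6944, B: 0.3056), P2 plays (X: 0.3056, Y: 0.6944)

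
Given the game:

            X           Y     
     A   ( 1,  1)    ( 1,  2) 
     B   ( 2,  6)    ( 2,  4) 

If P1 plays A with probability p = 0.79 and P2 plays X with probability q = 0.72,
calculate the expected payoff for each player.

E[P1] = 1.21, E[P2] = 2.1536

Work:
E[P1] = p·q·π₁(A,X) + p·(1-q)·π₁(A,Y) + (1-p)·q·π₁(B,X) + (1-p)·(1-q)·π₁(B,Y)
= 0.79·0.72·1 + 0.79·0.28·1 + 0.21·0.72·2 + 0.21·0.28·2
= 1.21

E[P2] = 2.1536 (similar calculation)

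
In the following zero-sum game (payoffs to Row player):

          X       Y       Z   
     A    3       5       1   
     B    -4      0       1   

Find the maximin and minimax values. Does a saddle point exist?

Maximin = 1, Minimax = 1, Saddle: True

Work:
Row minimums: [1, -4] → maximin = 1
Column maximums: [3, 5, 1] → minimax = 1
Saddle point exists! Game value = 1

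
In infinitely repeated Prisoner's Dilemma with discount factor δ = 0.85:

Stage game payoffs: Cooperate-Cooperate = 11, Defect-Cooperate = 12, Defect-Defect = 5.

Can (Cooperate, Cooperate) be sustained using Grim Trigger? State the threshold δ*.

δ* = 0.1429; since δ = 0.85 ≥ 0.1429, cooperation can be sustained

Work:
For Grim Trigger:
Cooperate forever: 11/(1-δ)
Defect then punished: 12 + 5·δ/(1-δ)
Need: 11/(1-δ) ≥ 12 + 5·δ/(1-δ)
Solving: δ ≥ (T-R)/(T-P) = (12-11)/(12-5) = 0.1429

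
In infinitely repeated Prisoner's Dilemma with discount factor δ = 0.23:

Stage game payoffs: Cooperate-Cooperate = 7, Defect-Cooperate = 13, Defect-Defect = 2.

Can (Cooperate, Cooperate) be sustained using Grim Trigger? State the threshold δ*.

δ* = 0.5455; since δ = 0.23 < 0.5455, cooperation cannot be sustained

Work:
For Grim Trigger:
Cooperate forever: 7/(1-δ)
Defect then punished: 13 + 2·δ/(1-δ)
Need: 7/(1-δ) ≥ 13 + 2·δ/(1-δ)
Solving: δ ≥ (T-R)/(T-P) = (13-7)/(13-2) = 0.5455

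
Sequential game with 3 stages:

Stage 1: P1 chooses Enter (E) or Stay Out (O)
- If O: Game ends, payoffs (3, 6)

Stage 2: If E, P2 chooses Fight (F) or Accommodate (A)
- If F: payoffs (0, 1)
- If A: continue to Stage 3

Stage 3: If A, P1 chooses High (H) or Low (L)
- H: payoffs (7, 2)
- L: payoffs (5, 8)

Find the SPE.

SPE: (E, A, H); Outcome (7, 2)

Work:
Stage 3: P1 chooses H (7 vs 5)
Stage 2: P2: F->1, A->2 (anticipating H). Choose A
Stage 1: P1: O->3, E->7 (anticipating A, H). Choose E
SPE path: E -> A -> H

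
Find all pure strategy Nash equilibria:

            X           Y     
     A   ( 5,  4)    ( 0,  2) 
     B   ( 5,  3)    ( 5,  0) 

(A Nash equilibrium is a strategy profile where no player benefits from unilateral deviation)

Nash equilibrium: (A, X), (B, X)

Work:
Best responses:
  P1 vs X: payoffs [5, 5] → best response A/B (payoff 5)
  P1 vs Y: payoffs [0, 5] → best response B (payoff 5)
  P2 vs A: payoffs [4, 2] → best response X (payoff 4)
  P2 vs B: payoffs [3, 0] → best response X (payoff 3)
Mutual best responses: (A,X), (B,X) → Nash equilibria.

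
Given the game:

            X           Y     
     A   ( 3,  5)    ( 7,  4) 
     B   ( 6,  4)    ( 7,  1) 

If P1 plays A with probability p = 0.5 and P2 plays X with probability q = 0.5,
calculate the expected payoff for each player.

E[P1] = 5.75, E[P2] = 3.5

Work:
E[P1] = p·q·π₁(A,X) + p·(1-q)·π₁(A,Y) + (1-p)·q·π₁(B,X) + (1-p)·(1-q)·π₁(B,Y)
= 0.5·0.5·3 + 0.5·0.5·7 + 0.5·0.5·6 + 0.5·0.5·7
= 5.75

E[P2] = 3.5 (similar calculation)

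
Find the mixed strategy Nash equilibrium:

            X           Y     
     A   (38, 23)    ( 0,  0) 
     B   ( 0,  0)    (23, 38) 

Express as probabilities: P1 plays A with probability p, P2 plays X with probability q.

p = 0.623, q = 0.377

Work:
Find probabilities that make opponent indifferent:
P2 chooses q to make P1 indifferent between A and B
P1 chooses p to make P2 indifferent between X and Y
Mixed NE: P1 plays (A: 0.623, B: 0.377), P2 plays (X: 0.377, Y: 0.623)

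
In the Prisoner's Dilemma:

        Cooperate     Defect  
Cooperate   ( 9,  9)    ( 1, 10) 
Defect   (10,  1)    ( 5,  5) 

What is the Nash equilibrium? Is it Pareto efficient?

(Defect, Defect) is NE; not Pareto efficient

Work:
Defect dominates Cooperate for both players:
If P2 cooperates: Defect (10) > Cooperate (9)
If P2 defects: Defect (5) > Cooperate (1)
NE: (Defect, Defect) with payoff (5, 5)
But (Cooperate, Cooperate) = (9, 9) Pareto dominates (5, 5)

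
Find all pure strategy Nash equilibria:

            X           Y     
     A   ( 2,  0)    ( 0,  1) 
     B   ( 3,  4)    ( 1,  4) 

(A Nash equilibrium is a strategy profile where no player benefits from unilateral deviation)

Nash equilibrium: (B, X), (B, Y)

Work:
Best responses:
  P1 vs X: payoffs [2, 3] → best response B (payoff 3)
  P1 vs Y: payoffs [0, 1] → best response B (payoff 1)
  P2 vs A: payoffs [0, 1] → best response Y (payoff 1)
  P2 vs B: payoffs [4, 4] → best response X/Y (payoff 4)
Mutual best responses: (B,X), (B,Y) → Nash equilibria.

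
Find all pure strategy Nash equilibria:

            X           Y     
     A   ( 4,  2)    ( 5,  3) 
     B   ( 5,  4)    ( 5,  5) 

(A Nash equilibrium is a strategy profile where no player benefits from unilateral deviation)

Nash equilibrium: (A, Y), (B, Y)

Work:
Best responses:
  P1 vs X: payoffs [4, 5] → best response B (payoff 5)
  P1 vs Y: payoffs [5, 5] → best response A/B (payoff 5)
  P2 vs A: payoffs [2, 3] → best response Y (payoff 3)
  P2 vs B: payoffs [4, 5] → best response Y (payoff 5)
Mutual best responses: (A,Y), (B,Y) → Nash equilibria.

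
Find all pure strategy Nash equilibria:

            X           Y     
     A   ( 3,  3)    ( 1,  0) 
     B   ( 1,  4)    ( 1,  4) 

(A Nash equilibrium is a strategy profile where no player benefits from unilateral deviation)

Nash equilibrium: (A, X), (B, Y)

Work:
Best responses:
  P1 vs X: payoffs [3, 1] → best response A (payoff 3)
  P1 vs Y: payoffs [1, 1] → best response A/B (payoff 1)
  P2 vs A: payoffs [3, 0] → best response X (payoff 3)
  P2 vs B: payoffs [4, 4] → best response X/Y (payoff 4)
Mutual best responses: (A,X), (B,Y) → Nash equilibria.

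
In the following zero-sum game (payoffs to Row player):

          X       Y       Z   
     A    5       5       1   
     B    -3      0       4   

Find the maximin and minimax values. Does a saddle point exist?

Maximin = 1, Minimax = 4, Saddle: False

Work:
Row minimums: [1, -3] → maximin = 1
Column maximums: [5, 5, 4] → minimax = 4
No saddle point (maximin ≠ minimax). Mixed strategy needed.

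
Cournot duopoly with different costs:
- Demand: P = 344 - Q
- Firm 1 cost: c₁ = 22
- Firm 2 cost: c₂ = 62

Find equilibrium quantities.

q₁* = 120.67, q₂* = 80.67

Work:
Reaction: q₁ = (344 - 22 - q₂)/2
Reaction: q₂ = (344 - 62 - q₁)/2
Solve simultaneously:
q₁* = (344 - 2×22 + 62)/3 = 120.67
q₂* = (344 - 2×62 + 22)/3 = 80.67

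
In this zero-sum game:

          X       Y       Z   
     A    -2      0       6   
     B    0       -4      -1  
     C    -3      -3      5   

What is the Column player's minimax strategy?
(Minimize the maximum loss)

Column should play X or Y (all achieve the minimum), value = 0

Work:
Column player minimizes Row's maximum payoff:
Column X: max payoff to Row = 0
Column Y: max payoff to Row = 0
Column Z: max payoff to Row = 6
Minimum is 0, achieved by columns X, Y (tied).
Each of X or Y is a minimax strategy.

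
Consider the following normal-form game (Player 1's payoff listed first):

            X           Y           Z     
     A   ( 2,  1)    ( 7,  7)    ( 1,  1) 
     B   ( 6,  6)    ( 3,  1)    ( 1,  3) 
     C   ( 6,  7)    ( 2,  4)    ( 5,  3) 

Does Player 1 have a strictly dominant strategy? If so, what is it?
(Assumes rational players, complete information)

No strictly dominant strategy exists for Player 1

Work:
A strategy strictly dominates another if it gives a strictly higher payoff against every opponent action. Compare each pair of P1's strategies column-by-column:
  A vs B: [2 vs 6, 7 vs 3, 1 vs 1] → A does not strictly dominate B (column X: 2 ≤ 6)
  A vs C: [2 vs 6, 7 vs 2, 1 vs 5] → A does not strictly dominate C (column X: 2 ≤ 6)
  B vs A: [6 vs 2, 3 vs 7, 1 vs 1] → B does not strictly dominate A (column Y: 3 ≤ 7)
  B vs C: [6 vs 6, 3 vs 2, 1 vs 5] → B does not strictly dominate C (column X: 6 ≤ 6)
  C vs A: [6 vs 2, 2 vs 7, 5 vs 1] → C does not strictly dominate A (column Y: 2 ≤ 7)
  C vs B: [6 vs 6, 2 vs 3, 5 vs 1] → C does not strictly dominate B (column X: 6 ≤ 6)
No single strategy strictly dominates all others → no strictly dominant strategy.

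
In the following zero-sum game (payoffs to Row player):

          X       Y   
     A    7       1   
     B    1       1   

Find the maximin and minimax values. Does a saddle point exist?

Maximin = 1, Minimax = 1, Saddle: True

Work:
Row minimums: [1, 1] → maximin = 1
Column maximums: [7, 1] → minimax = 1
Saddle point exists! Game value = 1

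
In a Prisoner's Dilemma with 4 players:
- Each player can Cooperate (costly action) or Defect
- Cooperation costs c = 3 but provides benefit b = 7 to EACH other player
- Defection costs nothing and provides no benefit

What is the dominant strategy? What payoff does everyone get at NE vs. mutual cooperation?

Dominant: Defect; NE payoff = 0; Coop payoff = 18

Work:
Defect dominates (saves cost c = 3, benefit to others is external)
NE: All defect → everyone gets 0
If all cooperate: each receives (3)×7 - 3 = 18
Social dilemma: 18 > 0 but NE gives 0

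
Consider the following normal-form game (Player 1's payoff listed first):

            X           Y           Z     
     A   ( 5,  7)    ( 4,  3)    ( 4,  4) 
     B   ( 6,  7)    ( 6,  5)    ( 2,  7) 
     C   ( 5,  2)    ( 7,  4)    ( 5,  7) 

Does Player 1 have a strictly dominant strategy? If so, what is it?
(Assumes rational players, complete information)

No strictly dominant strategy exists for Player 1

Work:
A strategy strictly dominates another if it gives a strictly higher payoff against every opponent action. Compare each pair of P1's strategies column-by-column:
  A vs B: [5 vs 6, 4 vs 6, 4 vs 2] → A does not strictly dominate B (column X: 5 ≤ 6)
  A vs C: [5 vs 5, 4 vs 7, 4 vs 5] → A does not strictly dominate C (column X: 5 ≤ 5)
  B vs A: [6 vs 5, 6 vs 4, 2 vs 4] → B does not strictly dominate A (column Z: 2 ≤ 4)
  B vs C: [6 vs 5, 6 vs 7, 2 vs 5] → B does not strictly dominate C (column Y: 6 ≤ 7)
  C vs A: [5 vs 5, 7 vs 4, 5 vs 4] → C does not strictly dominate A (column X: 5 ≤ 5)
  C vs B: [5 vs 6, 7 vs 6, 5 vs 2] → C does not strictly dominate B (column X: 5 ≤ 6)
No single strategy strictly dominates all others → no strictly dominant strategy.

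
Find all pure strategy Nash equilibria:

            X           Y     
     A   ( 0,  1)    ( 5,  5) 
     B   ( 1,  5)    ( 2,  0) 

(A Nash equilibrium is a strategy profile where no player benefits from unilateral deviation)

Nash equilibrium: (A, Y), (B, X)

Work:
Best responses:
  P1 vs X: payoffs [0, 1] → best response B (payoff 1)
  P1 vs Y: payoffs [5, 2] → best response A (payoff 5)
  P2 vs A: payoffs [1, 5] → best response Y (payoff 5)
  P2 vs B: payoffs [5, 0] → best response X (payoff 5)
Mutual best responses: (A,Y), (B,X) → Nash equilibria.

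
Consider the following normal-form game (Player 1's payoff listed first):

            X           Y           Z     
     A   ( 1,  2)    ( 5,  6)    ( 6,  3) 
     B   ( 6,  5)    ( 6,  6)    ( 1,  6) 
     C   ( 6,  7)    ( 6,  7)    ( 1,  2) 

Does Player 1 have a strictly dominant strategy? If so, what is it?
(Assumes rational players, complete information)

No strictly dominant strategy exists for Player 1

Work:
A strategy strictly dominates another if it gives a strictly higher payoff against every opponent action. Compare each pair of P1's strategies column-by-column:
  A vs B: [1 vs 6, 5 vs 6, 6 vs 1] → A does not strictly dominate B (column X: 1 ≤ 6)
  A vs C: [1 vs 6, 5 vs 6, 6 vs 1] → A does not strictly dominate C (column X: 1 ≤ 6)
  B vs A: [6 vs 1, 6 vs 5, 1 vs 6] → B does not strictly dominate A (column Z: 1 ≤ 6)
  B vs C: [6 vs 6, 6 vs 6, 1 vs 1] → B does not strictly dominate C (column X: 6 ≤ 6)
  C vs A: [6 vs 1, 6 vs 5, 1 vs 6] → C does not strictly dominate A (column Z: 1 ≤ 6)
  C vs B: [6 vs 6, 6 vs 6, 1 vs 1] → C does not strictly dominate B (column X: 6 ≤ 6)
No single strategy strictly dominates all others → no strictly dominant strategy.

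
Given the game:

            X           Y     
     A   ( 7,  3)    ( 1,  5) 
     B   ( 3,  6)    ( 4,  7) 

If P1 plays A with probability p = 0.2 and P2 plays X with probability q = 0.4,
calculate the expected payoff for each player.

E[P1] = 3.56, E[P2] = 6.12

Work:
E[P1] = p·q·π₁(A,X) + p·(1-q)·π₁(A,Y) + (1-p)·q·π₁(B,X) + (1-p)·(1-q)·π₁(B,Y)
= 0.2·0.4·7 + 0.2·0.6·1 + 0.8·0.4·3 + 0.8·0.6·4
= 3.56

E[P2] = 6.12 (similar calculation)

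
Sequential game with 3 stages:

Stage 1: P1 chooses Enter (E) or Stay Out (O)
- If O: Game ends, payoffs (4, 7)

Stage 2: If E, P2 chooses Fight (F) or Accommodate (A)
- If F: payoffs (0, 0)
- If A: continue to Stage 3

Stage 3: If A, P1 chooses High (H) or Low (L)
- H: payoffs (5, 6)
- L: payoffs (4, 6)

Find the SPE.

SPE: (E, A, H); Outcome (5, 6)

Work:
Stage 3: P1 chooses H (5 vs 4)
Stage 2: P2: F->0, A->6 (anticipating H). Choose A
Stage 1: P1: O->4, E->5 (anticipating A, H). Choose E
SPE path: E -> A -> H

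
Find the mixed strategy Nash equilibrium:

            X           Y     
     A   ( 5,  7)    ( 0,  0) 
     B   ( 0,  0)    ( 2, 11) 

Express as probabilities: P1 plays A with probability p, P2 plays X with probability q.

p = 0.6111, q = 0.2857

Work:
Find probabilities that make opponent indifferent:
P2 chooses q to make P1 indifferent between A and B
P1 chooses p to make P2 indifferent between X and Y
Mixed NE: P1 plays (A: 0.6111, B: 0.3889), P2 plays (X: 0.2857, Y: 0.7143)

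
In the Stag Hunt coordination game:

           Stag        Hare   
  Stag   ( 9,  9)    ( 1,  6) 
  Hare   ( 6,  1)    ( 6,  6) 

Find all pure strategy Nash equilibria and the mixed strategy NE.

Pure NE: (Stag, Stag) and (Hare, Hare); Mixed NE: p = 0.625, q = 0.625

Work:
Check pure NE:
(Stag, Stag): (9, 9) - no unilateral deviation beneficial
(Hare, Hare): (6, 6) - no unilateral deviation beneficial
Mixed NE: P1 plays Stag with p = 0.625, P2 plays Stag with q = 0.625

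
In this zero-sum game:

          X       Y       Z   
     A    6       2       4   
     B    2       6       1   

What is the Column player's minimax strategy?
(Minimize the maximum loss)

Column should play Z, value = 4

Work:
Column player minimizes Row's maximum payoff:
Column X: max payoff to Row = 6
Column Y: max payoff to Row = 6
Column Z: max payoff to Row = 4
Minimum is 4, achieved by column Z.
Minimax strategy: Z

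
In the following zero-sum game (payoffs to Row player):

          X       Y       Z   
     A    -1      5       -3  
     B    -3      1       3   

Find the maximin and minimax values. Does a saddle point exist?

Maximin = -3, Minimax = -1, Saddle: False

Work:
Row minimums: [-3, -3] → maximin = -3
Column maximums: [-1, 5, 3] → minimax = -1
No saddle point (maximin ≠ minimax). Mixed strategy needed.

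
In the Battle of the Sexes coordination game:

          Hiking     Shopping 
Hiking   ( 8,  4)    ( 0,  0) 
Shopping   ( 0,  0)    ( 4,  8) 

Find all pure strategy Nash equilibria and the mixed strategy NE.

Pure NE: (Hiking, Hiking) and (Shopping, Shopping); Mixed NE: p = 0.6667, q = 0.3333

Work:
Check pure NE:
(Hiking, Hiking): (8, 4) - no unilateral deviation beneficial
(Shopping, Shopping): (4, 8) - no unilateral deviation beneficial
Mixed NE: P1 plays Hiking with p = 0.6667, P2 plays Hiking with q = 0.3333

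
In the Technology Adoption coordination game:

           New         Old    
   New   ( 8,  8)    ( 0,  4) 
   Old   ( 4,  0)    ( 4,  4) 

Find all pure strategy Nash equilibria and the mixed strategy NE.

Pure NE: (New, New) and (Old, Old); Mixed NE: p = 0.5, q = 0.5

Work:
Check pure NE:
(New, New): (8, 8) - no unilateral deviation beneficial
(Old, Old): (4, 4) - no unilateral deviation beneficial
Mixed NE: P1 plays New with p = 0.5, P2 plays New with q = 0.5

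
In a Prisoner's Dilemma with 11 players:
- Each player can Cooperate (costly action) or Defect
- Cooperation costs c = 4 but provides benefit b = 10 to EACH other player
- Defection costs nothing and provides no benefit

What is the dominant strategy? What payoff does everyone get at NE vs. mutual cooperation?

Dominant: Defect; NE payoff = 0; Coop payoff = 96

Work:
Defect dominates (saves cost c = 4, benefit to others is external)
NE: All defect → everyone gets 0
If all cooperate: each receives (10)×10 - 4 = 96
Social dilemma: 96 > 0 but NE gives 0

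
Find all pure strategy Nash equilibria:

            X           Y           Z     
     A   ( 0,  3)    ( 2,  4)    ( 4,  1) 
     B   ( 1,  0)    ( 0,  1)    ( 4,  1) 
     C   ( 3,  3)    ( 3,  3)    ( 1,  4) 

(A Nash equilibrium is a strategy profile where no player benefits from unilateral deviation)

Nash equilibrium: (B, Z)

Work:
Best responses:
  P1 vs X: payoffs [0, 1, 3] → best response C (payoff 3)
  P1 vs Y: payoffs [2, 0, 3] → best response C (payoff 3)
  P1 vs Z: payoffs [4, 4, 1] → best response A/B (payoff 4)
  P2 vs A: payoffs [3, 4, 1] → best response Y (payoff 4)
  P2 vs B: payoffs [0, 1, 1] → best response Y/Z (payoff 1)
  P2 vs C: payoffs [3, 3, 4] → best response Z (payoff 4)
Mutual best responses: (B,Z) → Nash equilibria.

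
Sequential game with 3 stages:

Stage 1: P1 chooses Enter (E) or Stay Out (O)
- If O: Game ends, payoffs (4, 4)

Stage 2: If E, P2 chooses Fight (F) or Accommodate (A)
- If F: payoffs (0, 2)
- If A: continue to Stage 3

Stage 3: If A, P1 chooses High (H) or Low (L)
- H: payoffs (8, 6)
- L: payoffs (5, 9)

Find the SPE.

SPE: (E, A, H); Outcome (8, 6)

Work:
Stage 3: P1 chooses H (8 vs 5)
Stage 2: P2: F->2, A->6 (anticipating H). Choose A
Stage 1: P1: O->4, E->8 (anticipating A, H). Choose E
SPE path: E -> A -> H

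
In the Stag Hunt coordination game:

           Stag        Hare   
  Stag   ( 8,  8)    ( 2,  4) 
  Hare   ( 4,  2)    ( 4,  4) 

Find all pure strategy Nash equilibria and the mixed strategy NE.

Pure NE: (Stag, Stag) and (Hare, Hare); Mixed NE: p = 0.3333, q = 0.3333

Work:
Check pure NE:
(Stag, Stag): (8, 8) - no unilateral deviation beneficial
(Hare, Hare): (4, 4) - no unilateral deviation beneficial
Mixed NE: P1 plays Stag with p = 0.3333, P2 plays Stag with q = 0.3333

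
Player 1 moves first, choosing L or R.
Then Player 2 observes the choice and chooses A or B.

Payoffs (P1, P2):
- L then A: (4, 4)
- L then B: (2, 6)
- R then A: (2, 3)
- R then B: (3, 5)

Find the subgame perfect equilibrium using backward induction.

P1 plays R, P2 plays B after L and B after R; Payoff (3, 5)

Work:
Backward induction:
After L: P2 chooses B → P1 gets 2
After R: P2 chooses B → P1 gets 3
P1 chooses R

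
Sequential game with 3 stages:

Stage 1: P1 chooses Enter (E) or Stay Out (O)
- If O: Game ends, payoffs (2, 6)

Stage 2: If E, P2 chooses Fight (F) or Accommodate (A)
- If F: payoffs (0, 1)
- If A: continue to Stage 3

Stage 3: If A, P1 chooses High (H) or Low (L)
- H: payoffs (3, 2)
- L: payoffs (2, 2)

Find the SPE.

SPE: (E, A, H); Outcome (3, 2)

Work:
Stage 3: P1 chooses H (3 vs 2)
Stage 2: P2: F->1, A->2 (anticipating H). Choose A
Stage 1: P1: O->2, E->3 (anticipating A, H). Choose E
SPE path: E -> A -> H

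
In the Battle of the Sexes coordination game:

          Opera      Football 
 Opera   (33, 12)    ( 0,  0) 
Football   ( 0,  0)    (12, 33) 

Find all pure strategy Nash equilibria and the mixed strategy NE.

Pure NE: (Opera, Opera) and (Football, Football); Mixed NE: p = 0.7333, q = 0.2667

Work:
Check pure NE:
(Opera, Opera): (33, 12) - no unilateral deviation beneficial
(Football, Football): (12, 33) - no unilateral deviation beneficial
Mixed NE: P1 plays Opera with p = 0.7333, P2 plays Opera with q = 0.2667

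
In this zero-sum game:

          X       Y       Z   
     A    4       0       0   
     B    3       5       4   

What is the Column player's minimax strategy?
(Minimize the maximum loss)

Column should play X or Z (all achieve the minimum), value = 4

Work:
Column player minimizes Row's maximum payoff:
Column X: max payoff to Row = 4
Column Y: max payoff to Row = 5
Column Z: max payoff to Row = 4
Minimum is 4, achieved by columns X, Z (tied).
Each of X or Z is a minimax strategy.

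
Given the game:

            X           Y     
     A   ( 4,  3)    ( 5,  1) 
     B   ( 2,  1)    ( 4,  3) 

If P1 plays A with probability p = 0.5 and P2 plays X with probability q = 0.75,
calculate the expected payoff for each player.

E[P1] = 3.375, E[P2] = 2.0

Work:
E[P1] = p·q·π₁(A,X) + p·(1-q)·π₁(A,Y) + (1-p)·q·π₁(B,X) + (1-p)·(1-q)·π₁(B,Y)
= 0.5·0.75·4 + 0.5·0.25·5 + 0.5·0.75·2 + 0.5·0.25·4
= 3.375

E[P2] = 2.0 (similar calculation)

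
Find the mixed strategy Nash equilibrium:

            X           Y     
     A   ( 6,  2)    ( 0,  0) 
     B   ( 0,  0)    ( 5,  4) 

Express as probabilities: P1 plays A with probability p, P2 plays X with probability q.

p = 0.6667, q = 0.4545

Work:
Find probabilities that make opponent indifferent:
P2 chooses q to make P1 indifferent between A and B
P1 chooses p to make P2 indifferent between X and Y
Mixed NE: P1 plays (A: 0.6667, B: 0.3333), P2 plays (X: 0.4545, Y: 0.5455)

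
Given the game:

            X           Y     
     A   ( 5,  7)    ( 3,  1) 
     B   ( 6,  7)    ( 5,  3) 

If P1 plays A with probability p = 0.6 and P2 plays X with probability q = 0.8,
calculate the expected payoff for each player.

E[P1] = 5.08, E[P2] = 5.96

Work:
E[P1] = p·q·π₁(A,X) + p·(1-q)·π₁(A,Y) + (1-p)·q·π₁(B,X) + (1-p)·(1-q)·π₁(B,Y)
= 0.6·0.8·5 + 0.6·0.2·3 + 0.4·0.8·6 + 0.4·0.2·5
= 5.08

E[P2] = 5.96 (similar calculation)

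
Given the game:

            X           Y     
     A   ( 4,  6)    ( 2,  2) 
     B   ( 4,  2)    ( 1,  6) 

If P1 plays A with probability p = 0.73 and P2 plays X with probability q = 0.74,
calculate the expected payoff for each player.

E[P1] = 3.4098, E[P2] = 4.4416

Work:
E[P1] = p·q·π₁(A,X) + p·(1-q)·π₁(A,Y) + (1-p)·q·π₁(B,X) + (1-p)·(1-q)·π₁(B,Y)
= 0.73·0.74·4 + 0.73·0.26·2 + 0.27·0.74·4 + 0.27·0.26·1
= 3.4098

E[P2] = 4.4416 (similar calculation)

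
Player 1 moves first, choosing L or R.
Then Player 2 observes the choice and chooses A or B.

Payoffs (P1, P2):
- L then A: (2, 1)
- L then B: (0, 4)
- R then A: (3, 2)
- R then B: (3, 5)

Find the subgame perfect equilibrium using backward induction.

P1 plays R, P2 plays B after L and B after R; Payoff (3, 5)

Work:
Backward induction:
After L: P2 chooses B → P1 gets 0
After R: P2 chooses B → P1 gets 3
P1 chooses R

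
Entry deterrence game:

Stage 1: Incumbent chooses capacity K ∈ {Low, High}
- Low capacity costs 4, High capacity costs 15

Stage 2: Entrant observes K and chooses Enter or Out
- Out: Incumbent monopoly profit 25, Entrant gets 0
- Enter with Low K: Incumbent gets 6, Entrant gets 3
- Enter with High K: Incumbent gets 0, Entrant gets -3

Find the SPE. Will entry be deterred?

SPE: (High, Enter|Low, Out|High); Entry deterred. Incumbent net profit = 10

Work:
After Low K: Entrant enters (3 > 0)
After High K: Entrant stays out (-3 < 0)
Incumbent: Low → 6−4=2, High → 25−15=10
Incumbent chooses High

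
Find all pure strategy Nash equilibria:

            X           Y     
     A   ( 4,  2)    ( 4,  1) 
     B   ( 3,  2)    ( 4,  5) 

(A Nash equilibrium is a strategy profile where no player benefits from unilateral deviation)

Nash equilibrium: (A, X), (B, Y)

Work:
Best responses:
  P1 vs X: payoffs [4, 3] → best response A (payoff 4)
  P1 vs Y: payoffs [4, 4] → best response A/B (payoff 4)
  P2 vs A: payoffs [2, 1] → best response X (payoff 2)
  P2 vs B: payoffs [2, 5] → best response Y (payoff 5)
Mutual best responses: (A,X), (B,Y) → Nash equilibria.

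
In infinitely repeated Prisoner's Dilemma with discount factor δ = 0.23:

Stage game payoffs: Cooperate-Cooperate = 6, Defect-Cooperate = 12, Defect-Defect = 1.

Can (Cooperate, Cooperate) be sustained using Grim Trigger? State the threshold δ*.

δ* = 0.5455; since δ = 0.23 < 0.5455, cooperation cannot be sustained

Work:
For Grim Trigger:
Cooperate forever: 6/(1-δ)
Defect then punished: 12 + 1·δ/(1-δ)
Need: 6/(1-δ) ≥ 12 + 1·δ/(1-δ)
Solving: δ ≥ (T-R)/(T-P) = (12-6)/(12-1) = 0.5455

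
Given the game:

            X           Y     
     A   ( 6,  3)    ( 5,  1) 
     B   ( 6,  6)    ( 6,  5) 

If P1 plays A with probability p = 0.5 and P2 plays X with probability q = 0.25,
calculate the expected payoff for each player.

E[P1] = 5.625, E[P2] = 3.375

Work:
E[P1] = p·q·π₁(A,X) + p·(1-q)·π₁(A,Y) + (1-p)·q·π₁(B,X) + (1-p)·(1-q)·π₁(B,Y)
= 0.5·0.25·6 + 0.5·0.75·5 + 0.5·0.25·6 + 0.5·0.75·6
= 5.625

E[P2] = 3.375 (similar calculation)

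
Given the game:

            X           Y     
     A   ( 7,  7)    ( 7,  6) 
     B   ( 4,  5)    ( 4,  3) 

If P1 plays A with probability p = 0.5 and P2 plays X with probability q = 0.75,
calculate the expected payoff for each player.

E[P1] = 5.5, E[P2] = 5.625

Work:
E[P1] = p·q·π₁(A,X) + p·(1-q)·π₁(A,Y) + (1-p)·q·π₁(B,X) + (1-p)·(1-q)·π₁(B,Y)
= 0.5·0.75·7 + 0.5·0.25·7 + 0.5·0.75·4 + 0.5·0.25·4
= 5.5

E[P2] = 5.625 (similar calculation)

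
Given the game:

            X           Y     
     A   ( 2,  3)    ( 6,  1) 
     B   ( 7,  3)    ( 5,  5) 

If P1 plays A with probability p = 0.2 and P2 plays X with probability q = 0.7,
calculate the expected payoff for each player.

E[P1] = 5.76, E[P2] = 3.36

Work:
E[P1] = p·q·π₁(A,X) + p·(1-q)·π₁(A,Y) + (1-p)·q·π₁(B,X) + (1-p)·(1-q)·π₁(B,Y)
= 0.2·0.7·2 + 0.2·0.3·6 + 0.8·0.7·7 + 0.8·0.3·5
= 5.76

E[P2] = 3.36 (similar calculation)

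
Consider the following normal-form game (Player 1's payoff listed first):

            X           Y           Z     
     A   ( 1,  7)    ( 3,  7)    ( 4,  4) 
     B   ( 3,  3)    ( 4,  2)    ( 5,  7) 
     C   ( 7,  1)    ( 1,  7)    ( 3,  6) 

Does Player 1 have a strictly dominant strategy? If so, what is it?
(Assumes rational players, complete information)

No strictly dominant strategy exists for Player 1

Work:
A strategy strictly dominates another if it gives a strictly higher payoff against every opponent action. Compare each pair of P1's strategies column-by-column:
  A vs B: [1 vs 3, 3 vs 4, 4 vs 5] → A does not strictly dominate B (column X: 1 ≤ 3)
  A vs C: [1 vs 7, 3 vs 1, 4 vs 3] → A does not strictly dominate C (column X: 1 ≤ 7)
  B vs A: [3 vs 1, 4 vs 3, 5 vs 4] → B strictly dominates A
  B vs C: [3 vs 7, 4 vs 1, 5 vs 3] → B does not strictly dominate C (column X: 3 ≤ 7)
  C vs A: [7 vs 1, 1 vs 3, 3 vs 4] → C does not strictly dominate A (column Y: 1 ≤ 3)
  C vs B: [7 vs 3, 1 vs 4, 3 vs 5] → C does not strictly dominate B (column Y: 1 ≤ 4)
No single strategy strictly dominates all others → no strictly dominant strategy.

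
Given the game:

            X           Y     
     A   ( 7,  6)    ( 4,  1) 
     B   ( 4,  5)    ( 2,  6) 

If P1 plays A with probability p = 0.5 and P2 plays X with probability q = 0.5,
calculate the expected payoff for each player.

E[P1] = 4.25, E[P2] = 4.5

Work:
E[P1] = p·q·π₁(A,X) + p·(1-q)·π₁(A,Y) + (1-p)·q·π₁(B,X) + (1-p)·(1-q)·π₁(B,Y)
= 0.5·0.5·7 + 0.5·0.5·4 + 0.5·0.5·4 + 0.5·0.5·2
= 4.25

E[P2] = 4.5 (similar calculation)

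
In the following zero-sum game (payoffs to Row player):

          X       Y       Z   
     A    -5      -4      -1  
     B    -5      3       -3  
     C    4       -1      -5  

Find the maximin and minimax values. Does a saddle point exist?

Maximin = -5, Minimax = -1, Saddle: False

Work:
Row minimums: [-5, -5, -5] → maximin = -5
Column maximums: [4, 3, -1] → minimax = -1
No saddle point (maximin ≠ minimax). Mixed strategy needed.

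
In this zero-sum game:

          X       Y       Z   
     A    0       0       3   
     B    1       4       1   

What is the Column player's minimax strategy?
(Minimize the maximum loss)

Column should play X, value = 1

Work:
Column player minimizes Row's maximum payoff:
Column X: max payoff to Row = 1
Column Y: max payoff to Row = 4
Column Z: max payoff to Row = 3
Minimum is 1, achieved by column X.
Minimax strategy: X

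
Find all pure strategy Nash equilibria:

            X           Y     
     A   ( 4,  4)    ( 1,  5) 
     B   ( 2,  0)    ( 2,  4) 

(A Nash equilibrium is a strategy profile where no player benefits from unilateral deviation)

Nash equilibrium: (B, Y)

Work:
Best responses:
  P1 vs X: payoffs [4, 2] → best response A (payoff 4)
  P1 vs Y: payoffs [1, 2] → best response B (payoff 2)
  P2 vs A: payoffs [4, 5] → best response Y (payoff 5)
  P2 vs B: payoffs [0, 4] → best response Y (payoff 4)
Mutual best responses: (B,Y) → Nash equilibria.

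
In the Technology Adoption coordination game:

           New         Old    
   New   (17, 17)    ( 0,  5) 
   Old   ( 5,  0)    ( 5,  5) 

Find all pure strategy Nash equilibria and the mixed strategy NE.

Pure NE: (New, New) and (Old, Old); Mixed NE: p = 0.2941, q = 0.2941

Work:
Check pure NE:
(New, New): (17, 17) - no unilateral deviation beneficial
(Old, Old): (5, 5) - no unilateral deviation beneficial
Mixed NE: P1 plays New with p = 0.2941, P2 plays New with q = 0.2941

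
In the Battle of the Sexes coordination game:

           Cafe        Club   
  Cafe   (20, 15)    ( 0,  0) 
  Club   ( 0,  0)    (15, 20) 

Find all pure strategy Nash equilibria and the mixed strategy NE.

Pure NE: (Cafe, Cafe) and (Club, Club); Mixed NE: p = 0.5714, q = 0.4286

Work:
Check pure NE:
(Cafe, Cafe): (20, 15) - no unilateral deviation beneficial
(Club, Club): (15, 20) - no unilateral deviation beneficial
Mixed NE: P1 plays Cafe with p = 0.5714, P2 plays Cafe with q = 0.4286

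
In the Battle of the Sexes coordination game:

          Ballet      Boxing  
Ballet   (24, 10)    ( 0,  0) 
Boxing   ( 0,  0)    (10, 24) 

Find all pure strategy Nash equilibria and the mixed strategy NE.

Pure NE: (Ballet, Ballet) and (Boxing, Boxing); Mixed NE: p = 0.7059, q = 0.2941

Work:
Check pure NE:
(Ballet, Ballet): (24, 10) - no unilateral deviation beneficial
(Boxing, Boxing): (10, 24) - no unilateral deviation beneficial
Mixed NE: P1 plays Ballet with p = 0.7059, P2 plays Ballet with q = 0.2941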